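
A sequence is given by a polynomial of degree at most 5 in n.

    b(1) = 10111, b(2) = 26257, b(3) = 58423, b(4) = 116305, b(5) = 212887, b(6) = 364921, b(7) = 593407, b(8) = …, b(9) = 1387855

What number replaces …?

924073

Using the first 7 terms:
Δ: 16146, 32166, 57882, 96582, 152034, 228486
Δ²: 16020, 25716, 38700, 55452, 76452
Δ³: 9696, 12984, 16752, 21000
Δ⁴: 3288, 3768, 4248
Δ⁵: 480, 480
Constant fifth difference = 480.
Extend forward: 4248 + 480 = 4728;  21000 + 4728 = 25728;  76452 + 25728 = 102180;  228486 + 102180 = 330666;  593407 + 330666 = 924073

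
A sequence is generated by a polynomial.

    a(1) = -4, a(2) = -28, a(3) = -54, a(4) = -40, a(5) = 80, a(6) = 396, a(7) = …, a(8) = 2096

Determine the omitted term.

Using the first 6 terms:
First differences: -24  -26  14  120  316
Second differences: -2  40  106  196
Third differences: 42  66  90
Fourth differences: 24  24
Constant fourth difference = 24.
Extend forward: 90 + 24 = 114;  196 + 114 = 310;  316 + 310 = 626;  396 + 626 = 1022

1022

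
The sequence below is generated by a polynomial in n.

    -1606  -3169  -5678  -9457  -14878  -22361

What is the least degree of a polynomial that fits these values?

-1563, -2509, -3779, -5421, -7483
-946, -1270, -1642, -2062
-324, -372, -420
-48, -48
The fourth differences are constant, so the polynomial has degree 4.

4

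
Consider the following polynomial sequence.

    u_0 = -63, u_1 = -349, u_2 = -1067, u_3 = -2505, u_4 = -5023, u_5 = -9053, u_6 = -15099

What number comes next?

Δ: -286 , -718 , -1438 , -2518 , -4030 , -6046
Δ²: -432 , -720 , -1080 , -1512 , -2016
Δ³: -288 , -360 , -432 , -504
Δ⁴: -72 , -72 , -72
Constant fourth difference = -72, so extend:
-504 − 72 = -576;  -2016 − 576 = -2592;  -6046 − 2592 = -8638;  -15099 − 8638 = -23737

-23737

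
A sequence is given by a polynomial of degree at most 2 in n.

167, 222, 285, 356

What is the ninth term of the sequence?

D1: 55, 63, 71
D2: 8, 8
Second differences constant at 8.
71 + 8 = 79;  356 + 79 = 435
79 + 8 = 87;  435 + 87 = 522
87 + 8 = 95;  522 + 95 = 617
95 + 8 = 103;  617 + 103 = 720
103 + 8 = 111;  720 + 111 = 831

831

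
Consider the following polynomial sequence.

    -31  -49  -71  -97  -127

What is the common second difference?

First differences: -18, -22, -26, -30
Second differences: -4, -4, -4

-4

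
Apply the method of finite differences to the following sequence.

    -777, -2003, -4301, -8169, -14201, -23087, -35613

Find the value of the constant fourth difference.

-96

Δ: -1226, -2298, -3868, -6032, -8886, -12526
Δ²: -1072, -1570, -2164, -2854, -3640
Δ³: -498, -594, -690, -786
Δ⁴: -96, -96, -96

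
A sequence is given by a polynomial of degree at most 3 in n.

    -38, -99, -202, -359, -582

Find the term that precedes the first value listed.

-7

First differences: -61, -103, -157, -223
Second differences: -42, -54, -66
Third differences: -12, -12
The third differences are constant at -12.
Work back: -42 + 12 = -30;  -61 + 30 = -31;  -38 + 31 = -7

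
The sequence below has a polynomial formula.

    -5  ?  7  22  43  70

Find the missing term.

-2

Using the last 4 terms:
Δ: 15  21  27
Δ²: 6  6
Constant second difference = 6.
Extend backward: 15 − 6 = 9;  7 − 9 = -2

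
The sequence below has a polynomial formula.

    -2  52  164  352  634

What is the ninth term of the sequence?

3062

Δ: 54, 112, 188, 282
Δ²: 58, 76, 94
Δ³: 18, 18
Constant third difference = 18, so extend:
94 + 18 = 112;  282 + 112 = 394;  634 + 394 = 1028
112 + 18 = 130;  394 + 130 = 524;  1028 + 524 = 1552
130 + 18 = 148;  524 + 148 = 672;  1552 + 672 = 2224
148 + 18 = 166;  672 + 166 = 838;  2224 + 838 = 3062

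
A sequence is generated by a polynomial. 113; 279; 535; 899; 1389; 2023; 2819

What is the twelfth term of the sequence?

9859

Δ: 166  256  364  490  634  796
Δ²: 90  108  126  144  162
Δ³: 18  18  18  18
Third differences constant at 18.
162 + 18 = 180;  796 + 180 = 976;  2819 + 976 = 3795
180 + 18 = 198;  976 + 198 = 1174;  3795 + 1174 = 4969
198 + 18 = 216;  1174 + 216 = 1390;  4969 + 1390 = 6359
216 + 18 = 234;  1390 + 234 = 1624;  6359 + 1624 = 7983
234 + 18 = 252;  1624 + 252 = 1876;  7983 + 1876 = 9859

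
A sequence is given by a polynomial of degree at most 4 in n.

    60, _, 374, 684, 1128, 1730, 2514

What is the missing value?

174

Using the last 5 terms:
Δ: 310  444  602  784
Δ²: 134  158  182
Δ³: 24  24
Constant third difference = 24.
Extend backward: 134 − 24 = 110;  310 − 110 = 200;  374 − 200 = 174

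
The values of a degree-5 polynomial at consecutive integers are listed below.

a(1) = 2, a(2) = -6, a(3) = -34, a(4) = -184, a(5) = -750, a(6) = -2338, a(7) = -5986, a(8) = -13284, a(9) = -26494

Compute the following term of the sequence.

-48670

Δ: -8, -28, -150, -566, -1588, -3648, -7298, -13210
Δ²: -20, -122, -416, -1022, -2060, -3650, -5912
Δ³: -102, -294, -606, -1038, -1590, -2262
Δ⁴: -192, -312, -432, -552, -672
Δ⁵: -120, -120, -120, -120
Constant fifth difference = -120, so extend:
-672 − 120 = -792;  -2262 − 792 = -3054;  -5912 − 3054 = -8966;  -13210 − 8966 = -22176;  -26494 − 22176 = -48670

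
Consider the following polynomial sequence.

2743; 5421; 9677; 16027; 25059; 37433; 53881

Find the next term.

75207

First differences: 2678, 4256, 6350, 9032, 12374, 16448
Second differences: 1578, 2094, 2682, 3342, 4074
Third differences: 516, 588, 660, 732
Fourth differences: 72, 72, 72
The fourth differences are constant (72).
732 + 72 = 804;  4074 + 804 = 4878;  16448 + 4878 = 21326;  53881 + 21326 = 75207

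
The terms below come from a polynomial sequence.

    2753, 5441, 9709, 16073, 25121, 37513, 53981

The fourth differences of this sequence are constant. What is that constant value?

72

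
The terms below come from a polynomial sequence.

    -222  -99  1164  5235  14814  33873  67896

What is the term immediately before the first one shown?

-81

D1: 123  1263  4071  9579  19059  34023
D2: 1140  2808  5508  9480  14964
D3: 1668  2700  3972  5484
D4: 1032  1272  1512
D5: 240  240
The fifth differences are constant at 240.
Work back: 1032 − 240 = 792;  1668 − 792 = 876;  1140 − 876 = 264;  123 − 264 = -141;  -222 + 141 = -81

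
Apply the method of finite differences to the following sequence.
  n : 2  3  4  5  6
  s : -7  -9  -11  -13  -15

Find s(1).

-5

-2  -2  -2  -2
The first differences are constant at -2.
Work back: -7 + 2 = -5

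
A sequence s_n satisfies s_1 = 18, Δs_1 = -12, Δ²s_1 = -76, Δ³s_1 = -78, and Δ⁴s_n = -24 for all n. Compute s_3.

-82

Build the table forward from the leading diagonal:
Fourth differences: -24  -24  -24
Third differences: -78  -102  -126
Second differences: -76  -154  -256
First differences: -12  -88  -242
s: 18  6  -82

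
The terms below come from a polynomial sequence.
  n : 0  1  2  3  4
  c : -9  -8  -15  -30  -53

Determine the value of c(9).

-288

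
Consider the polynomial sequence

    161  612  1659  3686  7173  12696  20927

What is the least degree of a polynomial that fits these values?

4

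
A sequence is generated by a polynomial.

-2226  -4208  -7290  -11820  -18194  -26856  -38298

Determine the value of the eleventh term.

-1982  -3082  -4530  -6374  -8662  -11442
-1100  -1448  -1844  -2288  -2780
-348  -396  -444  -492
-48  -48  -48
The fourth differences are constant (-48).
-492 − 48 = -540;  -2780 − 540 = -3320;  -11442 − 3320 = -14762;  -38298 − 14762 = -53060
-540 − 48 = -588;  -3320 − 588 = -3908;  -14762 − 3908 = -18670;  -53060 − 18670 = -71730
-588 − 48 = -636;  -3908 − 636 = -4544;  -18670 − 4544 = -23214;  -71730 − 23214 = -94944
-636 − 48 = -684;  -4544 − 684 = -5228;  -23214 − 5228 = -28442;  -94944 − 28442 = -123386

-123386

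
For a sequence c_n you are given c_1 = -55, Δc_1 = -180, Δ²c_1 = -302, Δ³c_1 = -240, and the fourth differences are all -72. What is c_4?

Build the table forward from the leading diagonal:
D4: -72  -72  -72  -72
D3: -240  -312  -384  -456
D2: -302  -542  -854  -1238
D1: -180  -482  -1024  -1878
c: -55  -235  -717  -1741

-1741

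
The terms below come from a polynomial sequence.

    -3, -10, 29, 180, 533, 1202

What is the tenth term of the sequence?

10158

-7, 39, 151, 353, 669
46, 112, 202, 316
66, 90, 114
24, 24
Constant fourth difference = 24, so extend:
114 + 24 = 138;  316 + 138 = 454;  669 + 454 = 1123;  1202 + 1123 = 2325
138 + 24 = 162;  454 + 162 = 616;  1123 + 616 = 1739;  2325 + 1739 = 4064
162 + 24 = 186;  616 + 186 = 802;  1739 + 802 = 2541;  4064 + 2541 = 6605
186 + 24 = 210;  802 + 210 = 1012;  2541 + 1012 = 3553;  6605 + 3553 = 10158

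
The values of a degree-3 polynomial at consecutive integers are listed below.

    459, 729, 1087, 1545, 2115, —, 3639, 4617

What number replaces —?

2809

Using the first 5 terms:
D1: 270, 358, 458, 570
D2: 88, 100, 112
D3: 12, 12
Constant third difference = 12.
Extend forward: 112 + 12 = 124;  570 + 124 = 694;  2115 + 694 = 2809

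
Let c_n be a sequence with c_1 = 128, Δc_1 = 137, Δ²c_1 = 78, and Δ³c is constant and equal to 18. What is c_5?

1216

Build the table forward from the leading diagonal:
Third differences: 18, 18, 18, 18, 18
Second differences: 78, 96, 114, 132, 150
First differences: 137, 215, 311, 425, 557
c: 128, 265, 480, 791, 1216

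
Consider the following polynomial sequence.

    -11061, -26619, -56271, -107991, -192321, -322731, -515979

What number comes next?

First differences: -15558 , -29652 , -51720 , -84330 , -130410 , -193248
Second differences: -14094 , -22068 , -32610 , -46080 , -62838
Third differences: -7974 , -10542 , -13470 , -16758
Fourth differences: -2568 , -2928 , -3288
Fifth differences: -360 , -360
The fifth differences are constant (-360).
-3288 − 360 = -3648;  -16758 − 3648 = -20406;  -62838 − 20406 = -83244;  -193248 − 83244 = -276492;  -515979 − 276492 = -792471

-792471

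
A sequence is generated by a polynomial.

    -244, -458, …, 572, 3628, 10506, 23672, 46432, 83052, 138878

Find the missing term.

Using the last 7 terms:
First differences: 3056, 6878, 13166, 22760, 36620, 55826
Second differences: 3822, 6288, 9594, 13860, 19206
Third differences: 2466, 3306, 4266, 5346
Fourth differences: 840, 960, 1080
Fifth differences: 120, 120
Constant fifth difference = 120.
Extend backward: 840 − 120 = 720;  2466 − 720 = 1746;  3822 − 1746 = 2076;  3056 − 2076 = 980;  572 − 980 = -408

-408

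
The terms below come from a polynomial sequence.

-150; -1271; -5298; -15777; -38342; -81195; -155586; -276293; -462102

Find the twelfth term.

-1668201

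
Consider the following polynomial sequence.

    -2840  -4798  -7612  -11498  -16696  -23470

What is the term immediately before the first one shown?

-1546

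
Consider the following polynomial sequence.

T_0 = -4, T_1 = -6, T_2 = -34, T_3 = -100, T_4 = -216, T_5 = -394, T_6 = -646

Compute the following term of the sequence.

D1: -2, -28, -66, -116, -178, -252
D2: -26, -38, -50, -62, -74
D3: -12, -12, -12, -12
Third differences constant at -12.
-74 − 12 = -86;  -252 − 86 = -338;  -646 − 338 = -984

-984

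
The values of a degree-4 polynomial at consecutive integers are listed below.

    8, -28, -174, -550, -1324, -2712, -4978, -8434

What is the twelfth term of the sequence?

D1: -36 , -146 , -376 , -774 , -1388 , -2266 , -3456
D2: -110 , -230 , -398 , -614 , -878 , -1190
D3: -120 , -168 , -216 , -264 , -312
D4: -48 , -48 , -48 , -48
The fourth differences are constant (-48).
-312 − 48 = -360;  -1190 − 360 = -1550;  -3456 − 1550 = -5006;  -8434 − 5006 = -13440
-360 − 48 = -408;  -1550 − 408 = -1958;  -5006 − 1958 = -6964;  -13440 − 6964 = -20404
-408 − 48 = -456;  -1958 − 456 = -2414;  -6964 − 2414 = -9378;  -20404 − 9378 = -29782
-456 − 48 = -504;  -2414 − 504 = -2918;  -9378 − 2918 = -12296;  -29782 − 12296 = -42078

-42078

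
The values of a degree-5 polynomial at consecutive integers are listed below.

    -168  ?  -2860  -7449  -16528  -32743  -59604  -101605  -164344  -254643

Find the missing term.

-859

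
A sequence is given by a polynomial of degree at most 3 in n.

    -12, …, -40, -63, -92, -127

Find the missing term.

Using the last 4 terms:
Δ: -23, -29, -35
Δ²: -6, -6
Constant second difference = -6.
Extend backward: -23 + 6 = -17;  -40 + 17 = -23

-23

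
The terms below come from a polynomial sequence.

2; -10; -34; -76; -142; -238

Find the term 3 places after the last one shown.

-12 , -24 , -42 , -66 , -96
-12 , -18 , -24 , -30
-6 , -6 , -6
The third differences are constant (-6).
-30 − 6 = -36;  -96 − 36 = -132;  -238 − 132 = -370
-36 − 6 = -42;  -132 − 42 = -174;  -370 − 174 = -544
-42 − 6 = -48;  -174 − 48 = -222;  -544 − 222 = -766

-766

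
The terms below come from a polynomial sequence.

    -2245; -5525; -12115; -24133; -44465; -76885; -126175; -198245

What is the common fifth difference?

D1: -3280, -6590, -12018, -20332, -32420, -49290, -72070
D2: -3310, -5428, -8314, -12088, -16870, -22780
D3: -2118, -2886, -3774, -4782, -5910
D4: -768, -888, -1008, -1128
D5: -120, -120, -120

-120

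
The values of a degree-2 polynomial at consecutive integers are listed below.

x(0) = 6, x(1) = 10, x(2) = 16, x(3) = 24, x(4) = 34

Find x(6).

60

4  6  8  10
2  2  2
Second differences constant at 2.
10 + 2 = 12;  34 + 12 = 46
12 + 2 = 14;  46 + 14 = 60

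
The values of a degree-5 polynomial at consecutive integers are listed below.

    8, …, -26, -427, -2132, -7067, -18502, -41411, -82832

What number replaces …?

Using the last 7 terms:
-401, -1705, -4935, -11435, -22909, -41421
-1304, -3230, -6500, -11474, -18512
-1926, -3270, -4974, -7038
-1344, -1704, -2064
-360, -360
Constant fifth difference = -360.
Extend backward: -1344 + 360 = -984;  -1926 + 984 = -942;  -1304 + 942 = -362;  -401 + 362 = -39;  -26 + 39 = 13

13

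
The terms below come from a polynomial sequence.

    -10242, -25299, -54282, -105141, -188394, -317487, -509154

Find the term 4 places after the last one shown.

-2371482

First differences: -15057, -28983, -50859, -83253, -129093, -191667
Second differences: -13926, -21876, -32394, -45840, -62574
Third differences: -7950, -10518, -13446, -16734
Fourth differences: -2568, -2928, -3288
Fifth differences: -360, -360
The fifth differences are constant (-360).
-3288 − 360 = -3648;  -16734 − 3648 = -20382;  -62574 − 20382 = -82956;  -191667 − 82956 = -274623;  -509154 − 274623 = -783777
-3648 − 360 = -4008;  -20382 − 4008 = -24390;  -82956 − 24390 = -107346;  -274623 − 107346 = -381969;  -783777 − 381969 = -1165746
-4008 − 360 = -4368;  -24390 − 4368 = -28758;  -107346 − 28758 = -136104;  -381969 − 136104 = -518073;  -1165746 − 518073 = -1683819
-4368 − 360 = -4728;  -28758 − 4728 = -33486;  -136104 − 33486 = -169590;  -518073 − 169590 = -687663;  -1683819 − 687663 = -2371482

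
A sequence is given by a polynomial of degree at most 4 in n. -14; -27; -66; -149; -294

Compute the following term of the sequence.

First differences: -13, -39, -83, -145
Second differences: -26, -44, -62
Third differences: -18, -18
Constant third difference = -18, so extend:
-62 − 18 = -80;  -145 − 80 = -225;  -294 − 225 = -519

-519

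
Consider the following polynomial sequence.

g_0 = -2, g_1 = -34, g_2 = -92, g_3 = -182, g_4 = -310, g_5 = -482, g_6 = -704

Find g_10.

D1: -32, -58, -90, -128, -172, -222
D2: -26, -32, -38, -44, -50
D3: -6, -6, -6, -6
The third differences are constant (-6).
-50 − 6 = -56;  -222 − 56 = -278;  -704 − 278 = -982
-56 − 6 = -62;  -278 − 62 = -340;  -982 − 340 = -1322
-62 − 6 = -68;  -340 − 68 = -408;  -1322 − 408 = -1730
-68 − 6 = -74;  -408 − 74 = -482;  -1730 − 482 = -2212

-2212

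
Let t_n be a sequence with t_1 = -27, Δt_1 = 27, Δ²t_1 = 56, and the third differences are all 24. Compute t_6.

Build the table forward from the leading diagonal:
D3: 24, 24, 24, 24, 24, 24
D2: 56, 80, 104, 128, 152, 176
D1: 27, 83, 163, 267, 395, 547
t: -27, 0, 83, 246, 513, 908

908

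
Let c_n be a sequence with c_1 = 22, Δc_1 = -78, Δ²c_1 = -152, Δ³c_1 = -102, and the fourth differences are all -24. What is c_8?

Build the table forward from the leading diagonal:
D4: -24  -24  -24  -24  -24  -24  -24  -24
D3: -102  -126  -150  -174  -198  -222  -246  -270
D2: -152  -254  -380  -530  -704  -902  -1124  -1370
D1: -78  -230  -484  -864  -1394  -2098  -3000  -4124
c: 22  -56  -286  -770  -1634  -3028  -5126  -8126

-8126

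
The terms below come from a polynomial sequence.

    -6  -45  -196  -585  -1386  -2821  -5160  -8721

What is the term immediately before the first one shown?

-1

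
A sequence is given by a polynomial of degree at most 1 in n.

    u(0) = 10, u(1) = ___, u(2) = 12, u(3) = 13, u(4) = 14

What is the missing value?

Using the last 3 terms:
1  1
Constant first difference = 1.
Extend backward: 12 − 1 = 11

11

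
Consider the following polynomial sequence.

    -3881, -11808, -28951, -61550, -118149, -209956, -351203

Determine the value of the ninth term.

Δ: -7927  -17143  -32599  -56599  -91807  -141247
Δ²: -9216  -15456  -24000  -35208  -49440
Δ³: -6240  -8544  -11208  -14232
Δ⁴: -2304  -2664  -3024
Δ⁵: -360  -360
Fifth differences constant at -360.
-3024 − 360 = -3384;  -14232 − 3384 = -17616;  -49440 − 17616 = -67056;  -141247 − 67056 = -208303;  -351203 − 208303 = -559506
-3384 − 360 = -3744;  -17616 − 3744 = -21360;  -67056 − 21360 = -88416;  -208303 − 88416 = -296719;  -559506 − 296719 = -856225

-856225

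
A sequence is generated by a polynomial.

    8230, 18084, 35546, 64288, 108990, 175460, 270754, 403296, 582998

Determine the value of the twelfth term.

9854, 17462, 28742, 44702, 66470, 95294, 132542, 179702
7608, 11280, 15960, 21768, 28824, 37248, 47160
3672, 4680, 5808, 7056, 8424, 9912
1008, 1128, 1248, 1368, 1488
120, 120, 120, 120
The fifth differences are constant (120).
1488 + 120 = 1608;  9912 + 1608 = 11520;  47160 + 11520 = 58680;  179702 + 58680 = 238382;  582998 + 238382 = 821380
1608 + 120 = 1728;  11520 + 1728 = 13248;  58680 + 13248 = 71928;  238382 + 71928 = 310310;  821380 + 310310 = 1131690
1728 + 120 = 1848;  13248 + 1848 = 15096;  71928 + 15096 = 87024;  310310 + 87024 = 397334;  1131690 + 397334 = 1529024

1529024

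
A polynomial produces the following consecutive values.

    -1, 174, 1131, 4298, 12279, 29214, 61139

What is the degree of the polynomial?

5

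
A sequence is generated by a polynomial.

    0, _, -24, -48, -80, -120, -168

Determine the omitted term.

-8

Using the last 5 terms:
-24  -32  -40  -48
-8  -8  -8
Constant second difference = -8.
Extend backward: -24 + 8 = -16;  -24 + 16 = -8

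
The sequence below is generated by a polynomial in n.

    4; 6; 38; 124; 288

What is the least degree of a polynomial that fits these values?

3

First differences: 2, 32, 86, 164
Second differences: 30, 54, 78
Third differences: 24, 24
The third differences are constant, so the polynomial has degree 3.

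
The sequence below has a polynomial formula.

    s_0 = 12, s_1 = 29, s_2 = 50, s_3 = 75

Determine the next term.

First differences: 17, 21, 25
Second differences: 4, 4
Second differences constant at 4.
25 + 4 = 29;  75 + 29 = 104

104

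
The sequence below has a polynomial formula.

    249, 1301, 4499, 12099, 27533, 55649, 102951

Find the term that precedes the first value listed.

23

First differences: 1052  3198  7600  15434  28116  47302
Second differences: 2146  4402  7834  12682  19186
Third differences: 2256  3432  4848  6504
Fourth differences: 1176  1416  1656
Fifth differences: 240  240
The fifth differences are constant at 240.
Work back: 1176 − 240 = 936;  2256 − 936 = 1320;  2146 − 1320 = 826;  1052 − 826 = 226;  249 − 226 = 23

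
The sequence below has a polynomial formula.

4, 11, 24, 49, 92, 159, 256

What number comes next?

389

7, 13, 25, 43, 67, 97
6, 12, 18, 24, 30
6, 6, 6, 6
Third differences constant at 6.
30 + 6 = 36;  97 + 36 = 133;  256 + 133 = 389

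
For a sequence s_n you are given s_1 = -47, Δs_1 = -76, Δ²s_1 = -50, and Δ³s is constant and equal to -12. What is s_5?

-699

Build the table forward from the leading diagonal:
D3: -12  -12  -12  -12  -12
D2: -50  -62  -74  -86  -98
D1: -76  -126  -188  -262  -348
s: -47  -123  -249  -437  -699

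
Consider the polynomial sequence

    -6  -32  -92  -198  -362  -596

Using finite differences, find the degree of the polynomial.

3

D1: -26, -60, -106, -164, -234
D2: -34, -46, -58, -70
D3: -12, -12, -12
The third differences are constant, so the polynomial has degree 3.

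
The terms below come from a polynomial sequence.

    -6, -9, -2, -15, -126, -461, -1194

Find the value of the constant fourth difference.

Δ: -3, 7, -13, -111, -335, -733
Δ²: 10, -20, -98, -224, -398
Δ³: -30, -78, -126, -174
Δ⁴: -48, -48, -48

-48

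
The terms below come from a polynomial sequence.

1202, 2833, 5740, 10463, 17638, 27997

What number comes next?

42368

1631, 2907, 4723, 7175, 10359
1276, 1816, 2452, 3184
540, 636, 732
96, 96
Fourth differences constant at 96.
732 + 96 = 828;  3184 + 828 = 4012;  10359 + 4012 = 14371;  27997 + 14371 = 42368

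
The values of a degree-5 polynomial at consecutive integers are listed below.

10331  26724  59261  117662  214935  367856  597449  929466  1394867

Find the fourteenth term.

7231272

D1: 16393 , 32537 , 58401 , 97273 , 152921 , 229593 , 332017 , 465401
D2: 16144 , 25864 , 38872 , 55648 , 76672 , 102424 , 133384
D3: 9720 , 13008 , 16776 , 21024 , 25752 , 30960
D4: 3288 , 3768 , 4248 , 4728 , 5208
D5: 480 , 480 , 480 , 480
Constant fifth difference = 480, so extend:
5208 + 480 = 5688;  30960 + 5688 = 36648;  133384 + 36648 = 170032;  465401 + 170032 = 635433;  1394867 + 635433 = 2030300
5688 + 480 = 6168;  36648 + 6168 = 42816;  170032 + 42816 = 212848;  635433 + 212848 = 848281;  2030300 + 848281 = 2878581
6168 + 480 = 6648;  42816 + 6648 = 49464;  212848 + 49464 = 262312;  848281 + 262312 = 1110593;  2878581 + 1110593 = 3989174
6648 + 480 = 7128;  49464 + 7128 = 56592;  262312 + 56592 = 318904;  1110593 + 318904 = 1429497;  3989174 + 1429497 = 5418671
7128 + 480 = 7608;  56592 + 7608 = 64200;  318904 + 64200 = 383104;  1429497 + 383104 = 1812601;  5418671 + 1812601 = 7231272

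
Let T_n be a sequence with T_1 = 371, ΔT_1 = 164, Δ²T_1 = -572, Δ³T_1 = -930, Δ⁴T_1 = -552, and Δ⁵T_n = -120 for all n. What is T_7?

-34825

Build the table forward from the leading diagonal:
Δ⁵: -120, -120, -120, -120, -120, -120, -120
Δ⁴: -552, -672, -792, -912, -1032, -1152, -1272
Δ³: -930, -1482, -2154, -2946, -3858, -4890, -6042
Δ²: -572, -1502, -2984, -5138, -8084, -11942, -16832
Δ: 164, -408, -1910, -4894, -10032, -18116, -30058
T: 371, 535, 127, -1783, -6677, -16709, -34825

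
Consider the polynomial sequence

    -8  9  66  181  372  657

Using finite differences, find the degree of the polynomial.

D1: 17, 57, 115, 191, 285
D2: 40, 58, 76, 94
D3: 18, 18, 18
The third differences are constant, so the polynomial has degree 3.

3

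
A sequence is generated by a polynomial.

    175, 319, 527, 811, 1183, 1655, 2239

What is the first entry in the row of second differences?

64

Δ: 144, 208, 284, 372, 472, 584
Δ²: 64, 76, 88, 100, 112
Δ³: 12, 12, 12, 12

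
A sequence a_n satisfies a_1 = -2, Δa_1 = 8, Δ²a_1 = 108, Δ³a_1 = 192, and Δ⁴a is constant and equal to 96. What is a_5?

Build the table forward from the leading diagonal:
D4: 96  96  96  96  96
D3: 192  288  384  480  576
D2: 108  300  588  972  1452
D1: 8  116  416  1004  1976
a: -2  6  122  538  1542

1542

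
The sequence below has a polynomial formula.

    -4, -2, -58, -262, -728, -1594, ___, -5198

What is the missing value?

Using the first 6 terms:
2, -56, -204, -466, -866
-58, -148, -262, -400
-90, -114, -138
-24, -24
Constant fourth difference = -24.
Extend forward: -138 − 24 = -162;  -400 − 162 = -562;  -866 − 562 = -1428;  -1594 − 1428 = -3022

-3022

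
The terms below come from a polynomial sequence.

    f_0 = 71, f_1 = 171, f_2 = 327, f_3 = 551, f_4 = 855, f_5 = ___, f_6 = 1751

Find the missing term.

1251

Using the first 5 terms:
D1: 100  156  224  304
D2: 56  68  80
D3: 12  12
Constant third difference = 12.
Extend forward: 80 + 12 = 92;  304 + 92 = 396;  855 + 396 = 1251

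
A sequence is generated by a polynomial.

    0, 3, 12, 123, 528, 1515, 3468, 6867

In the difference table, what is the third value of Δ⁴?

Δ: 3, 9, 111, 405, 987, 1953, 3399
Δ²: 6, 102, 294, 582, 966, 1446
Δ³: 96, 192, 288, 384, 480
Δ⁴: 96, 96, 96, 96

96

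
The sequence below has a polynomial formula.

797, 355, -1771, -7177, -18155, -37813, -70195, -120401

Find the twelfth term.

First differences: -442  -2126  -5406  -10978  -19658  -32382  -50206
Second differences: -1684  -3280  -5572  -8680  -12724  -17824
Third differences: -1596  -2292  -3108  -4044  -5100
Fourth differences: -696  -816  -936  -1056
Fifth differences: -120  -120  -120
Constant fifth difference = -120, so extend:
-1056 − 120 = -1176;  -5100 − 1176 = -6276;  -17824 − 6276 = -24100;  -50206 − 24100 = -74306;  -120401 − 74306 = -194707
-1176 − 120 = -1296;  -6276 − 1296 = -7572;  -24100 − 7572 = -31672;  -74306 − 31672 = -105978;  -194707 − 105978 = -300685
-1296 − 120 = -1416;  -7572 − 1416 = -8988;  -31672 − 8988 = -40660;  -105978 − 40660 = -146638;  -300685 − 146638 = -447323
-1416 − 120 = -1536;  -8988 − 1536 = -10524;  -40660 − 10524 = -51184;  -146638 − 51184 = -197822;  -447323 − 197822 = -645145

-645145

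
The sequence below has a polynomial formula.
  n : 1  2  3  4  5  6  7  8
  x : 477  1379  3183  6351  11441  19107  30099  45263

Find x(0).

111

D1: 902  1804  3168  5090  7666  10992  15164
D2: 902  1364  1922  2576  3326  4172
D3: 462  558  654  750  846
D4: 96  96  96  96
The fourth differences are constant at 96.
Work back: 462 − 96 = 366;  902 − 366 = 536;  902 − 536 = 366;  477 − 366 = 111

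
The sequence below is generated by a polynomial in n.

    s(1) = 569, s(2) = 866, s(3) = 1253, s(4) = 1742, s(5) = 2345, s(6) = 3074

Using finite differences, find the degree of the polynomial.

3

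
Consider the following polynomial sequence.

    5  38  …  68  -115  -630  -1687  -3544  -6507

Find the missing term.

81

Using the last 6 terms:
Δ: -183, -515, -1057, -1857, -2963
Δ²: -332, -542, -800, -1106
Δ³: -210, -258, -306
Δ⁴: -48, -48
Constant fourth difference = -48.
Extend backward: -210 + 48 = -162;  -332 + 162 = -170;  -183 + 170 = -13;  68 + 13 = 81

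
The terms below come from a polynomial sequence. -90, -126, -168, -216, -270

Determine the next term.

First differences: -36  -42  -48  -54
Second differences: -6  -6  -6
Second differences constant at -6.
-54 − 6 = -60;  -270 − 60 = -330

-330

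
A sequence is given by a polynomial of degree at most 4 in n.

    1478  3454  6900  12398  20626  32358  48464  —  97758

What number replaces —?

Using the first 7 terms:
1976, 3446, 5498, 8228, 11732, 16106
1470, 2052, 2730, 3504, 4374
582, 678, 774, 870
96, 96, 96
Constant fourth difference = 96.
Extend forward: 870 + 96 = 966;  4374 + 966 = 5340;  16106 + 5340 = 21446;  48464 + 21446 = 69910

69910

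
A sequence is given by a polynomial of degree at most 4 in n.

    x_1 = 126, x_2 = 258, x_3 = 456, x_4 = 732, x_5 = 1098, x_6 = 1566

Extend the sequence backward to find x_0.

48

D1: 132, 198, 276, 366, 468
D2: 66, 78, 90, 102
D3: 12, 12, 12
The third differences are constant at 12.
Work back: 66 − 12 = 54;  132 − 54 = 78;  126 − 78 = 48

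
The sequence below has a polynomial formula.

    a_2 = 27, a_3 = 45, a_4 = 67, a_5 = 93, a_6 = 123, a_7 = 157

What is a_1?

13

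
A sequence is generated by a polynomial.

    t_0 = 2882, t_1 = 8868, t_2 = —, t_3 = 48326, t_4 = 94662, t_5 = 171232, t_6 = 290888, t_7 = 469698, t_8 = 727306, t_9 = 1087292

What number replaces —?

Using the last 7 terms:
46336, 76570, 119656, 178810, 257608, 359986
30234, 43086, 59154, 78798, 102378
12852, 16068, 19644, 23580
3216, 3576, 3936
360, 360
Constant fifth difference = 360.
Extend backward: 3216 − 360 = 2856;  12852 − 2856 = 9996;  30234 − 9996 = 20238;  46336 − 20238 = 26098;  48326 − 26098 = 22228

22228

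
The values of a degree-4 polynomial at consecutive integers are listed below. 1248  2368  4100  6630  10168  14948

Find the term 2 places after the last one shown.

29290

Δ: 1120, 1732, 2530, 3538, 4780
Δ²: 612, 798, 1008, 1242
Δ³: 186, 210, 234
Δ⁴: 24, 24
Fourth differences constant at 24.
234 + 24 = 258;  1242 + 258 = 1500;  4780 + 1500 = 6280;  14948 + 6280 = 21228
258 + 24 = 282;  1500 + 282 = 1782;  6280 + 1782 = 8062;  21228 + 8062 = 29290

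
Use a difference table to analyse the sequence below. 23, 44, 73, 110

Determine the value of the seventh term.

269

D1: 21 , 29 , 37
D2: 8 , 8
The second differences are constant (8).
37 + 8 = 45;  110 + 45 = 155
45 + 8 = 53;  155 + 53 = 208
53 + 8 = 61;  208 + 61 = 269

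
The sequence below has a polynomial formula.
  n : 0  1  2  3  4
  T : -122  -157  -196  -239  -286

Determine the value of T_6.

-392

-35, -39, -43, -47
-4, -4, -4
The second differences are constant (-4).
-47 − 4 = -51;  -286 − 51 = -337
-51 − 4 = -55;  -337 − 55 = -392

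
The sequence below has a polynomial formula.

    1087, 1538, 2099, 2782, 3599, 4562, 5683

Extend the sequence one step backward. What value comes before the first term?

734

First differences: 451, 561, 683, 817, 963, 1121
Second differences: 110, 122, 134, 146, 158
Third differences: 12, 12, 12, 12
The third differences are constant at 12.
Work back: 110 − 12 = 98;  451 − 98 = 353;  1087 − 353 = 734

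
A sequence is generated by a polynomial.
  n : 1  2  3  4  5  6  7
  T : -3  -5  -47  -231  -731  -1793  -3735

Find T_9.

D1: -2, -42, -184, -500, -1062, -1942
D2: -40, -142, -316, -562, -880
D3: -102, -174, -246, -318
D4: -72, -72, -72
The fourth differences are constant (-72).
-318 − 72 = -390;  -880 − 390 = -1270;  -1942 − 1270 = -3212;  -3735 − 3212 = -6947
-390 − 72 = -462;  -1270 − 462 = -1732;  -3212 − 1732 = -4944;  -6947 − 4944 = -11891

-11891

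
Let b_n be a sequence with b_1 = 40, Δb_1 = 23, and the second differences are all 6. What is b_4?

127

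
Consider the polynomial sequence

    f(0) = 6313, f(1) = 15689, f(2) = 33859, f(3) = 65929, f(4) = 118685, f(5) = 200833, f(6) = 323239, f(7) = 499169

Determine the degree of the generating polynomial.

5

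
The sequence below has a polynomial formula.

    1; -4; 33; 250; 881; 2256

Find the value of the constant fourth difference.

D1: -5, 37, 217, 631, 1375
D2: 42, 180, 414, 744
D3: 138, 234, 330
D4: 96, 96

96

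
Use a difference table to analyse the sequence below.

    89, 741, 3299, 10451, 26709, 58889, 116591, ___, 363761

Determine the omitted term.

Using the first 7 terms:
Δ: 652  2558  7152  16258  32180  57702
Δ²: 1906  4594  9106  15922  25522
Δ³: 2688  4512  6816  9600
Δ⁴: 1824  2304  2784
Δ⁵: 480  480
Constant fifth difference = 480.
Extend forward: 2784 + 480 = 3264;  9600 + 3264 = 12864;  25522 + 12864 = 38386;  57702 + 38386 = 96088;  116591 + 96088 = 212679

212679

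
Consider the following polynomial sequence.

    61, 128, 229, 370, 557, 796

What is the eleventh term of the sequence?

2981

First differences: 67  101  141  187  239
Second differences: 34  40  46  52
Third differences: 6  6  6
Constant third difference = 6, so extend:
52 + 6 = 58;  239 + 58 = 297;  796 + 297 = 1093
58 + 6 = 64;  297 + 64 = 361;  1093 + 361 = 1454
64 + 6 = 70;  361 + 70 = 431;  1454 + 431 = 1885
70 + 6 = 76;  431 + 76 = 507;  1885 + 507 = 2392
76 + 6 = 82;  507 + 82 = 589;  2392 + 589 = 2981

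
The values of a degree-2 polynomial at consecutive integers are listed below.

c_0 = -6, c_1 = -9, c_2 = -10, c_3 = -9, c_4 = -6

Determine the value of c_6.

6

D1: -3  -1  1  3
D2: 2  2  2
Second differences constant at 2.
3 + 2 = 5;  -6 + 5 = -1
5 + 2 = 7;  -1 + 7 = 6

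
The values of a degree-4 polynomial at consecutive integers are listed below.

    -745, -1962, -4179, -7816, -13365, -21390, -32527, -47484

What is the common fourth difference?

-72

First differences: -1217, -2217, -3637, -5549, -8025, -11137, -14957
Second differences: -1000, -1420, -1912, -2476, -3112, -3820
Third differences: -420, -492, -564, -636, -708
Fourth differences: -72, -72, -72, -72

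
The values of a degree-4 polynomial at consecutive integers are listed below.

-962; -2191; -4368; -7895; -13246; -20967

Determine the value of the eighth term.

Δ: -1229, -2177, -3527, -5351, -7721
Δ²: -948, -1350, -1824, -2370
Δ³: -402, -474, -546
Δ⁴: -72, -72
Fourth differences constant at -72.
-546 − 72 = -618;  -2370 − 618 = -2988;  -7721 − 2988 = -10709;  -20967 − 10709 = -31676
-618 − 72 = -690;  -2988 − 690 = -3678;  -10709 − 3678 = -14387;  -31676 − 14387 = -46063

-46063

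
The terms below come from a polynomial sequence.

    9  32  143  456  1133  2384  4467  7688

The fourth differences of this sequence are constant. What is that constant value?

Δ: 23, 111, 313, 677, 1251, 2083, 3221
Δ²: 88, 202, 364, 574, 832, 1138
Δ³: 114, 162, 210, 258, 306
Δ⁴: 48, 48, 48, 48

48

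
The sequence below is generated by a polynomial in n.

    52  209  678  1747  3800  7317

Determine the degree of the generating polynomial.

First differences: 157, 469, 1069, 2053, 3517
Second differences: 312, 600, 984, 1464
Third differences: 288, 384, 480
Fourth differences: 96, 96
The fourth differences are constant, so the polynomial has degree 4.

4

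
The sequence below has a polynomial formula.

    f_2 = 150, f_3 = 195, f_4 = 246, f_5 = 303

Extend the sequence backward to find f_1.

111

Δ: 45, 51, 57
Δ²: 6, 6
The second differences are constant at 6.
Work back: 45 − 6 = 39;  150 − 39 = 111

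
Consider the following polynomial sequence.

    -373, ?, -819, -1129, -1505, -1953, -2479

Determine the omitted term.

-569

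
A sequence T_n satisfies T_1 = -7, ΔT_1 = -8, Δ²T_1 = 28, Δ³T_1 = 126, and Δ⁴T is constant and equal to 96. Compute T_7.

4325

Build the table forward from the leading diagonal:
Fourth differences: 96  96  96  96  96  96  96
Third differences: 126  222  318  414  510  606  702
Second differences: 28  154  376  694  1108  1618  2224
First differences: -8  20  174  550  1244  2352  3970
T: -7  -15  5  179  729  1973  4325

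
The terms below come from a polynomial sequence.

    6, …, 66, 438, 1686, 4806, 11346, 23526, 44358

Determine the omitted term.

Using the last 7 terms:
D1: 372  1248  3120  6540  12180  20832
D2: 876  1872  3420  5640  8652
D3: 996  1548  2220  3012
D4: 552  672  792
D5: 120  120
Constant fifth difference = 120.
Extend backward: 552 − 120 = 432;  996 − 432 = 564;  876 − 564 = 312;  372 − 312 = 60;  66 − 60 = 6

6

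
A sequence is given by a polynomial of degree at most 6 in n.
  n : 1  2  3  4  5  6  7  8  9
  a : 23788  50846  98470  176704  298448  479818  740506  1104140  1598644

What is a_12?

D1: 27058  47624  78234  121744  181370  260688  363634  494504
D2: 20566  30610  43510  59626  79318  102946  130870
D3: 10044  12900  16116  19692  23628  27924
D4: 2856  3216  3576  3936  4296
D5: 360  360  360  360
Constant fifth difference = 360, so extend:
4296 + 360 = 4656;  27924 + 4656 = 32580;  130870 + 32580 = 163450;  494504 + 163450 = 657954;  1598644 + 657954 = 2256598
4656 + 360 = 5016;  32580 + 5016 = 37596;  163450 + 37596 = 201046;  657954 + 201046 = 859000;  2256598 + 859000 = 3115598
5016 + 360 = 5376;  37596 + 5376 = 42972;  201046 + 42972 = 244018;  859000 + 244018 = 1103018;  3115598 + 1103018 = 4218616

4218616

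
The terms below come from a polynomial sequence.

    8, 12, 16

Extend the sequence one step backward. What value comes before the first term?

D1: 4, 4
The first differences are constant at 4.
Work back: 8 − 4 = 4

4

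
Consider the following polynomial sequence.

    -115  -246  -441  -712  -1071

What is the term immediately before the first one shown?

-36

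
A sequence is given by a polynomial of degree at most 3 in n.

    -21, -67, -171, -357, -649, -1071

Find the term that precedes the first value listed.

First differences: -46, -104, -186, -292, -422
Second differences: -58, -82, -106, -130
Third differences: -24, -24, -24
The third differences are constant at -24.
Work back: -58 + 24 = -34;  -46 + 34 = -12;  -21 + 12 = -9

-9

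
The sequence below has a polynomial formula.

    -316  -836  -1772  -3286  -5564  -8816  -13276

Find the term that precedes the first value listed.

-74

-520, -936, -1514, -2278, -3252, -4460
-416, -578, -764, -974, -1208
-162, -186, -210, -234
-24, -24, -24
The fourth differences are constant at -24.
Work back: -162 + 24 = -138;  -416 + 138 = -278;  -520 + 278 = -242;  -316 + 242 = -74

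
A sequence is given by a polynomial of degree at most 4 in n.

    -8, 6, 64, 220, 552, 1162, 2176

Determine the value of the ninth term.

6040

14  58  156  332  610  1014
44  98  176  278  404
54  78  102  126
24  24  24
Constant fourth difference = 24, so extend:
126 + 24 = 150;  404 + 150 = 554;  1014 + 554 = 1568;  2176 + 1568 = 3744
150 + 24 = 174;  554 + 174 = 728;  1568 + 728 = 2296;  3744 + 2296 = 6040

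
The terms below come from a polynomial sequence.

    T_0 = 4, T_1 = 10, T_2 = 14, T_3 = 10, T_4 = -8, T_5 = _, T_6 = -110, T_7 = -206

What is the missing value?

Using the first 5 terms:
First differences: 6, 4, -4, -18
Second differences: -2, -8, -14
Third differences: -6, -6
Constant third difference = -6.
Extend forward: -14 − 6 = -20;  -18 − 20 = -38;  -8 − 38 = -46

-46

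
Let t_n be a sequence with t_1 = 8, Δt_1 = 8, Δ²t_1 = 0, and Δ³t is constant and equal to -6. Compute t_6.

Build the table forward from the leading diagonal:
D3: -6, -6, -6, -6, -6, -6
D2: 0, -6, -12, -18, -24, -30
D1: 8, 8, 2, -10, -28, -52
t: 8, 16, 24, 26, 16, -12

-12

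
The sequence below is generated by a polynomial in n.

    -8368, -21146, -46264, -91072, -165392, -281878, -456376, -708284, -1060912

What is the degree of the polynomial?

D1: -12778, -25118, -44808, -74320, -116486, -174498, -251908, -352628
D2: -12340, -19690, -29512, -42166, -58012, -77410, -100720
D3: -7350, -9822, -12654, -15846, -19398, -23310
D4: -2472, -2832, -3192, -3552, -3912
D5: -360, -360, -360, -360
The fifth differences are constant, so the polynomial has degree 5.

5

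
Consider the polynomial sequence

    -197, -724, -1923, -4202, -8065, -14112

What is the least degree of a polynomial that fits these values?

4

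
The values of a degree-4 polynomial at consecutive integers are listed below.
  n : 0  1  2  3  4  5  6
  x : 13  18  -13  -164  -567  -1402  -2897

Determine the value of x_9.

D1: 5, -31, -151, -403, -835, -1495
D2: -36, -120, -252, -432, -660
D3: -84, -132, -180, -228
D4: -48, -48, -48
The fourth differences are constant (-48).
-228 − 48 = -276;  -660 − 276 = -936;  -1495 − 936 = -2431;  -2897 − 2431 = -5328
-276 − 48 = -324;  -936 − 324 = -1260;  -2431 − 1260 = -3691;  -5328 − 3691 = -9019
-324 − 48 = -372;  -1260 − 372 = -1632;  -3691 − 1632 = -5323;  -9019 − 5323 = -14342

-14342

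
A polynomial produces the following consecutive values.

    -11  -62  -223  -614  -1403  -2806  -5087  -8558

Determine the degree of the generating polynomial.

4

-51, -161, -391, -789, -1403, -2281, -3471
-110, -230, -398, -614, -878, -1190
-120, -168, -216, -264, -312
-48, -48, -48, -48
The fourth differences are constant, so the polynomial has degree 4.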